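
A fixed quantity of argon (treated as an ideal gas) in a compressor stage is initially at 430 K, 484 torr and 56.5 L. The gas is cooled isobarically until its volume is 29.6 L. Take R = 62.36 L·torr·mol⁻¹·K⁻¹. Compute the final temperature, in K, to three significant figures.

Isobaric, so V/T is constant: P₂ = P₁; T₂ = T₁·(V₂/V₁) = 225.3 K.

T₂ ≈ 225 K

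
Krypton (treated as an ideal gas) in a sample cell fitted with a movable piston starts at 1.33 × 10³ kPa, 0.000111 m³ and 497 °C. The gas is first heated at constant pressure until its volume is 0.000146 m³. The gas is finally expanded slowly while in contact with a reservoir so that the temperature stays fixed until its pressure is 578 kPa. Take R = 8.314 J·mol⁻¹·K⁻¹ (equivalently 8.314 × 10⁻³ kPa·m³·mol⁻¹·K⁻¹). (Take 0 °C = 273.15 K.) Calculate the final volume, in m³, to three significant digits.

Convert: T₁ = 770.1 K.
Isobaric, so V/T is constant: P₂ = P₁; T₂ = T₁·(V₂/V₁) = 1013 K.
Isothermal, so P V is constant: T₃ = T₂; V₃ = V₂·(P₂/P₃) = 0.0003360 m³.

V₃ ≈ 0.000336 m³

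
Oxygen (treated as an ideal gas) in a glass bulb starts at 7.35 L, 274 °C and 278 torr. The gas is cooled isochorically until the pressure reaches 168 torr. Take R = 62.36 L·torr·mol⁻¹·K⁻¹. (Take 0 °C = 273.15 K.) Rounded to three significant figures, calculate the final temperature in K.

Convert: T₁ = 547.1 K.
Isochoric, so P/T is constant: V₂ = V₁; T₂ = T₁·(P₂/P₁) = 330.7 K.

T₂ ≈ 331 K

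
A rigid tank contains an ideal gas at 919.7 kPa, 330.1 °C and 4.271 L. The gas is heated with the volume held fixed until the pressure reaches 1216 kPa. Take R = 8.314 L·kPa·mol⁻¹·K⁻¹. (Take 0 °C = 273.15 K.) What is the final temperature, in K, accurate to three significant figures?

Convert: T₁ = 603.2 K.
Isochoric, so P/T is constant: V₂ = V₁; T₂ = T₁·(P₂/P₁) = 797.6 K.

T₂ ≈ 798 K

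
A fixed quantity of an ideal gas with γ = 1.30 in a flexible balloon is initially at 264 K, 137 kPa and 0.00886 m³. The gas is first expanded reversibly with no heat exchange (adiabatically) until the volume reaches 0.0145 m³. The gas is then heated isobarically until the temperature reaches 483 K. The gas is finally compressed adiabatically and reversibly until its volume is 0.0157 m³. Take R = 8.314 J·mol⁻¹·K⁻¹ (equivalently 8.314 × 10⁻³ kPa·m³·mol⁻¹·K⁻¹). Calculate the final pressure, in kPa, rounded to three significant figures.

P₄ ≈ 173 kPa

Adiabatic (γ = 1.30), T V^(γ−1) and P V^γ constant: T₂ = T₁·(V₁/V₂)^(γ−1) = 227.7 K; P₂ = P₁·(V₁/V₂)^γ = 72.21 kPa.
Isobaric, so V/T is constant: P₃ = P₂; V₃ = V₂·(T₃/T₂) = 0.03075 m³.
Adiabatic (γ = 1.30), T V^(γ−1) and P V^γ constant: T₄ = T₃·(V₃/V₄)^(γ−1) = 590.9 K; P₄ = P₃·(V₃/V₄)^γ = 173.1 kPa.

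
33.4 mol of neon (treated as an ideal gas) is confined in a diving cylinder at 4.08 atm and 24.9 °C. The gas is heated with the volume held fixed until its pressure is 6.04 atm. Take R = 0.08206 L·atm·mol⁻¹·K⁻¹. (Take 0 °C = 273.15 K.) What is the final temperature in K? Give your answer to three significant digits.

Convert: T₁ = 298.0 K.
From PV = nRT: V₁ = nRT₁/P₁ = 200.2 L.
V constant ⇒ P ∝ T: V₂ = V₁; T₂ = T₁·(P₂/P₁) = 441.2 K.

T₂ ≈ 441 K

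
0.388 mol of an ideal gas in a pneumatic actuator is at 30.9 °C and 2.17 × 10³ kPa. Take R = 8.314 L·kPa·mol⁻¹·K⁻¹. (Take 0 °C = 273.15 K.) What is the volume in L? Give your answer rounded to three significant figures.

Convert: T = 304.05 K.
PV = nRT ⇒ V = nRT/P = (0.388 × 8.314 × 304.05) / 2.17e+03

V ≈ 0.452 L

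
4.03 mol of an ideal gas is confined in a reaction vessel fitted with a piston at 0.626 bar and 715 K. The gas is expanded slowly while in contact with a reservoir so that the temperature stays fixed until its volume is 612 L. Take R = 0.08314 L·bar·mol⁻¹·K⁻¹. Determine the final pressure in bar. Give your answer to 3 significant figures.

From PV = nRT: V₁ = nRT₁/P₁ = 382.7 L.
T constant ⇒ Boyle's law P V = const: T₂ = T₁; P₂ = P₁·(V₁/V₂) = 0.3914 bar.

P₂ ≈ 0.391 bar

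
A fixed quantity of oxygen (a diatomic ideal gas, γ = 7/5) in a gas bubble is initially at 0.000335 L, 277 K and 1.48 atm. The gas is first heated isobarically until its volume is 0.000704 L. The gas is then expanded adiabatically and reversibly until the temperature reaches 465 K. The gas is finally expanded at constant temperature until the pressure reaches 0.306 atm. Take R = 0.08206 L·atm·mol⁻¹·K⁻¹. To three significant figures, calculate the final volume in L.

V₄ ≈ 0.00272 L

Isobaric, so V/T is constant: P₂ = P₁; T₂ = T₁·(V₂/V₁) = 582.1 K.
Adiabatic (γ = 7/5), T V^(γ−1) and P V^γ constant: P₃ = P₂·(T₃/T₂)^(γ/(γ−1)) = 0.6742 atm; V₃ = V₂·(T₂/T₃)^(1/(γ−1)) = 0.001234 L.
Isothermal, so P V is constant: T₄ = T₃; V₄ = V₃·(P₃/P₄) = 0.002720 L.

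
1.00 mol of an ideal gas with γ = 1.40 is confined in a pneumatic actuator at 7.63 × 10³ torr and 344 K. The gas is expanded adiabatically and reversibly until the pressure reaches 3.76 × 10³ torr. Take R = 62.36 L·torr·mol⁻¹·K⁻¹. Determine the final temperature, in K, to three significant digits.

T₂ ≈ 281 K

From PV = nRT: V₁ = nRT₁/P₁ = 2.812 L.
Reversible adiabatic, γ = 1.40: T₂ = T₁·(P₂/P₁)^((γ−1)/γ) = 281.0 K; V₂ = V₁·(P₁/P₂)^(1/γ) = 4.661 L.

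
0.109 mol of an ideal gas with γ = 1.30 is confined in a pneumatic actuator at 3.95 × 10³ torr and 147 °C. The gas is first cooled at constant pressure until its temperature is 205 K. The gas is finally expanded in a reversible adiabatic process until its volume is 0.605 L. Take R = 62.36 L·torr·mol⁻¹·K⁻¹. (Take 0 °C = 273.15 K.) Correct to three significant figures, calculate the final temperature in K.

Convert: T₁ = 420.1 K.
From PV = nRT: V₁ = nRT₁/P₁ = 0.7230 L.
P constant ⇒ V ∝ T: P₂ = P₁; V₂ = V₁·(T₂/T₁) = 0.3528 L.
Adiabatic (γ = 1.30), T V^(γ−1) and P V^γ constant: T₃ = T₂·(V₂/V₃)^(γ−1) = 174.4 K; P₃ = P₂·(V₂/V₃)^γ = 1959 torr.

T₃ ≈ 174 K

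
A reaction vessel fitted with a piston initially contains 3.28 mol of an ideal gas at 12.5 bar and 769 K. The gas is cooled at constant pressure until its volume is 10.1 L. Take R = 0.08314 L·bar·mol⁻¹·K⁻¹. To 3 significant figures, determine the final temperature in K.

From PV = nRT: V₁ = nRT₁/P₁ = 16.78 L.
Isobaric, so V/T is constant: P₂ = P₁; T₂ = T₁·(V₂/V₁) = 463.0 K.

T₂ ≈ 463 K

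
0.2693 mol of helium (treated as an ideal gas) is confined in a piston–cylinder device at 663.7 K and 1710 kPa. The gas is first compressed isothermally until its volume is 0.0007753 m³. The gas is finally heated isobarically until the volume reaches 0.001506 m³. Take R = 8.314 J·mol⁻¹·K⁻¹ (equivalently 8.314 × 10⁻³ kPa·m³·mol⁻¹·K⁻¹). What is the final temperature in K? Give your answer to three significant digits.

T₃ ≈ 1.29e+03 K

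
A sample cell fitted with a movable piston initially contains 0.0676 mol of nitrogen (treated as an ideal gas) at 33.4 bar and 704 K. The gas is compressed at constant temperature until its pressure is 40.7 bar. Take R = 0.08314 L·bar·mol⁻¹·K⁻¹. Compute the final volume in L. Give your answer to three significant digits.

V₂ ≈ 0.0972 L

From PV = nRT: V₁ = nRT₁/P₁ = 0.1185 L.
T constant ⇒ Boyle's law P V = const: T₂ = T₁; V₂ = V₁·(P₁/P₂) = 0.09722 L.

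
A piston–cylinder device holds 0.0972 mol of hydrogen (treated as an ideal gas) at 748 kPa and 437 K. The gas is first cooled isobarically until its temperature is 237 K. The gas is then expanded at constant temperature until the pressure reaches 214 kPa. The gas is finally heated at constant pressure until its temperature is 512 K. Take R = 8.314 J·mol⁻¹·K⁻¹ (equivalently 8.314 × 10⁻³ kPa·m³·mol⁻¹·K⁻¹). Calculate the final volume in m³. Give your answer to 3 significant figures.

V₄ ≈ 0.00193 m³

From PV = nRT: V₁ = nRT₁/P₁ = 0.0004721 m³.
Isobaric, so V/T is constant: P₂ = P₁; V₂ = V₁·(T₂/T₁) = 0.0002560 m³.
Isothermal, so P V is constant: T₃ = T₂; V₃ = V₂·(P₂/P₃) = 0.0008950 m³.
Isobaric, so V/T is constant: P₄ = P₃; V₄ = V₃·(T₄/T₃) = 0.001933 m³.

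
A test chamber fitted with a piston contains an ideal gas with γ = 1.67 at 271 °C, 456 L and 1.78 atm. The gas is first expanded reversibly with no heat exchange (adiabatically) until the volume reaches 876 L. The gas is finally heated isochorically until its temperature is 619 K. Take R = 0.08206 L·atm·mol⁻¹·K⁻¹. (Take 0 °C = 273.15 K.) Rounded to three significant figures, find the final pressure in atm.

P₃ ≈ 1.05 atm

Convert: T₁ = 544.1 K.
Adiabatic (γ = 1.67), T V^(γ−1) and P V^γ constant: T₂ = T₁·(V₁/V₂)^(γ−1) = 351.4 K; P₂ = P₁·(V₁/V₂)^γ = 0.5983 atm.
Isochoric, so P/T is constant: V₃ = V₂; P₃ = P₂·(T₃/T₂) = 1.054 atm.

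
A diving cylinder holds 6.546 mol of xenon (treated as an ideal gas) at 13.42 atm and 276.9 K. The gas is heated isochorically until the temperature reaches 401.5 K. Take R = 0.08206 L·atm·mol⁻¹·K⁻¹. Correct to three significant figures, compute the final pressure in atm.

From PV = nRT: V₁ = nRT₁/P₁ = 11.08 L.
Isochoric, so P/T is constant: V₂ = V₁; P₂ = P₁·(T₂/T₁) = 19.46 atm.

P₂ ≈ 19.5 atm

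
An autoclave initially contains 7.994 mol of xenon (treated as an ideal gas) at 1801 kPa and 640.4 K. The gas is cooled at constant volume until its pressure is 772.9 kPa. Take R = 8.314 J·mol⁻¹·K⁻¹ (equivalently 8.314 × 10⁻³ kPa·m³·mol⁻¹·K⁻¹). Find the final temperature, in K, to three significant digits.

T₂ ≈ 275 K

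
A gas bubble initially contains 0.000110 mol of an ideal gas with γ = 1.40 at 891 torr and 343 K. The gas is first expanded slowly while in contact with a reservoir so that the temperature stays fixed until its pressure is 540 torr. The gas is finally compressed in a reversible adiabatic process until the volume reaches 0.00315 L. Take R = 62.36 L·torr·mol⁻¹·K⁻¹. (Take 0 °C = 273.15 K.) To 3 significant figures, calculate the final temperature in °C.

T₃ ≈ 117 °C

From PV = nRT: V₁ = nRT₁/P₁ = 0.002641 L.
T constant ⇒ Boyle's law P V = const: T₂ = T₁; V₂ = V₁·(P₁/P₂) = 0.004357 L.
Adiabatic (γ = 1.40), T V^(γ−1) and P V^γ constant: T₃ = T₂·(V₂/V₃)^(γ−1) = 390.5 K; P₃ = P₂·(V₂/V₃)^γ = 850.4 torr.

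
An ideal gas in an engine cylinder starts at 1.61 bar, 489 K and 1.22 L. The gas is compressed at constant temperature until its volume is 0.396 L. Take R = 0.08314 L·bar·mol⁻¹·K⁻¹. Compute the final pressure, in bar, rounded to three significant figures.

P₂ ≈ 4.96 bar

T constant ⇒ Boyle's law P V = const: T₂ = T₁; P₂ = P₁·(V₁/V₂) = 4.960 bar.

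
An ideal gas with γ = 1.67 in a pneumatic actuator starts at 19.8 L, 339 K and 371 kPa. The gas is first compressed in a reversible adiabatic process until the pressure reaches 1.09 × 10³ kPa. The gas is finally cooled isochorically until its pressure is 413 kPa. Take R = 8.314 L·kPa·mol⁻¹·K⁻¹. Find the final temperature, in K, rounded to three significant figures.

Adiabatic (γ = 1.67), T V^(γ−1) and P V^γ constant: T₂ = T₁·(P₂/P₁)^((γ−1)/γ) = 522.4 K; V₂ = V₁·(P₁/P₂)^(1/γ) = 10.38 L.
Isochoric, so P/T is constant: V₃ = V₂; T₃ = T₂·(P₃/P₂) = 197.9 K.

T₃ ≈ 198 K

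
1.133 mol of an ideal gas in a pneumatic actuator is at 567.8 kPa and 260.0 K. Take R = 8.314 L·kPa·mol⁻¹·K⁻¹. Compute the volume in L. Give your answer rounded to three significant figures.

V ≈ 4.31 L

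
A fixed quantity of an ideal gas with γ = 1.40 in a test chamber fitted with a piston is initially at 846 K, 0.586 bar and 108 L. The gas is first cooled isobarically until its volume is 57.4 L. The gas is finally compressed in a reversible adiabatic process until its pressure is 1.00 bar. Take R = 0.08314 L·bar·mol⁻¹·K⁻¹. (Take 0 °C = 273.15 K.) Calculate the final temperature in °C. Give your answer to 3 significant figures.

T₃ ≈ 251 °C

Isobaric, so V/T is constant: P₂ = P₁; T₂ = T₁·(V₂/V₁) = 449.6 K.
Adiabatic (γ = 1.40), T V^(γ−1) and P V^γ constant: T₃ = T₂·(P₃/P₂)^((γ−1)/γ) = 523.8 K; V₃ = V₂·(P₂/P₃)^(1/γ) = 39.19 L.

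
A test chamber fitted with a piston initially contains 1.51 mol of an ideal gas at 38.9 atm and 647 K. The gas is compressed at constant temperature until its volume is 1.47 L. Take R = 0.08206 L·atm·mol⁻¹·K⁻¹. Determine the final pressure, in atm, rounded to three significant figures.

P₂ ≈ 54.5 atm

From PV = nRT: V₁ = nRT₁/P₁ = 2.061 L.
T constant ⇒ Boyle's law P V = const: T₂ = T₁; P₂ = P₁·(V₁/V₂) = 54.54 atm.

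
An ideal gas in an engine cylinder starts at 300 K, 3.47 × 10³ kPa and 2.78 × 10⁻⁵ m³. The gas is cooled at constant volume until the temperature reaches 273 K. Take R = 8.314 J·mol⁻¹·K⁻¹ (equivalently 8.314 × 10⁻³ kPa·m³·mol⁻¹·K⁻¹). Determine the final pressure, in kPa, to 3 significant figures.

V constant ⇒ P ∝ T: V₂ = V₁; P₂ = P₁·(T₂/T₁) = 3158 kPa.

P₂ ≈ 3.16e+03 kPa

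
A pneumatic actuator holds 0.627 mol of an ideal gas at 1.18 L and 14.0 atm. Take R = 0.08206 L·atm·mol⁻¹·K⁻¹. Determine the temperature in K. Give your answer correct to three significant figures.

T ≈ 321 K

PV = nRT ⇒ T = PV/(nR) = (14.0 × 1.18) / (0.627 × 0.08206)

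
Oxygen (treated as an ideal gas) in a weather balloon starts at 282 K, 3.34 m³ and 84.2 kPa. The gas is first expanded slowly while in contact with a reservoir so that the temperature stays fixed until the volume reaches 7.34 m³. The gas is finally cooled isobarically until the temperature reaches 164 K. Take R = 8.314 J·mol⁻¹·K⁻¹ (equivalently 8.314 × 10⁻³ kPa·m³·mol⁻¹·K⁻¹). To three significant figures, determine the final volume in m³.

V₃ ≈ 4.27 m³

T constant ⇒ Boyle's law P V = const: T₂ = T₁; P₂ = P₁·(V₁/V₂) = 38.31 kPa.
P constant ⇒ V ∝ T: P₃ = P₂; V₃ = V₂·(T₃/T₂) = 4.269 m³.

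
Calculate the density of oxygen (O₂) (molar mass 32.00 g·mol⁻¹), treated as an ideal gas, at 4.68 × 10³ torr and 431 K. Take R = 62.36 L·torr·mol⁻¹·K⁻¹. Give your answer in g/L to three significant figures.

ρ = PM/(RT) = (4.68e+03 × 32.00) / (62.36 × 431.0)

ρ ≈ 5.57 g/L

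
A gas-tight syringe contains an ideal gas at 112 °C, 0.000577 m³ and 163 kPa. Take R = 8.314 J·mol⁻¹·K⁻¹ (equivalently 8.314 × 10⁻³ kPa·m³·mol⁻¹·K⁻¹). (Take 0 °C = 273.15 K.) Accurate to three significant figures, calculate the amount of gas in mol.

Convert: T = 385.15 K.
PV = nRT ⇒ n = PV/(RT) = (163 × 0.000577) / (8.314 × 10⁻³ × 385.15)

n ≈ 0.0294 mol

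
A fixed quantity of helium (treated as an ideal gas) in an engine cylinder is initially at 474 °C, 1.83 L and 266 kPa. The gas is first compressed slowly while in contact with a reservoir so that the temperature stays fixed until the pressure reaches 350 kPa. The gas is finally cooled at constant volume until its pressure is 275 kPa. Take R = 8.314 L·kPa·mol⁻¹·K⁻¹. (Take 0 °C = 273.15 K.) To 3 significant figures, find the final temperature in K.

T₃ ≈ 587 K

Convert: T₁ = 747.1 K.
T constant ⇒ Boyle's law P V = const: T₂ = T₁; V₂ = V₁·(P₁/P₂) = 1.391 L.
Isochoric, so P/T is constant: V₃ = V₂; T₃ = T₂·(P₃/P₂) = 587.0 K.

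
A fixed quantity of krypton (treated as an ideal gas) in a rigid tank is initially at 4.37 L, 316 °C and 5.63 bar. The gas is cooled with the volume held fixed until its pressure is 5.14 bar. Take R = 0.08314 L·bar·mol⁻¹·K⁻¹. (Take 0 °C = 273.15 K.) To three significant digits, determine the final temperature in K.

T₂ ≈ 538 K

Convert: T₁ = 589.1 K.
V constant ⇒ P ∝ T: V₂ = V₁; T₂ = T₁·(P₂/P₁) = 537.9 K.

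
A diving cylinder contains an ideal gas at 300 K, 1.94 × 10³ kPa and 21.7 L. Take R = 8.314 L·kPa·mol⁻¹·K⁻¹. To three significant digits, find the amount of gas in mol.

PV = nRT ⇒ n = PV/(RT) = (1.94e+03 × 21.7) / (8.314 × 300)

n ≈ 16.9 mol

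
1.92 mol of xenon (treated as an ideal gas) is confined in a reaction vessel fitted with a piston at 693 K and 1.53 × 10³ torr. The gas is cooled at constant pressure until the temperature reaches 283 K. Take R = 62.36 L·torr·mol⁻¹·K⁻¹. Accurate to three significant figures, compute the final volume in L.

From PV = nRT: V₁ = nRT₁/P₁ = 54.23 L.
Isobaric, so V/T is constant: P₂ = P₁; V₂ = V₁·(T₂/T₁) = 22.15 L.

V₂ ≈ 22.1 L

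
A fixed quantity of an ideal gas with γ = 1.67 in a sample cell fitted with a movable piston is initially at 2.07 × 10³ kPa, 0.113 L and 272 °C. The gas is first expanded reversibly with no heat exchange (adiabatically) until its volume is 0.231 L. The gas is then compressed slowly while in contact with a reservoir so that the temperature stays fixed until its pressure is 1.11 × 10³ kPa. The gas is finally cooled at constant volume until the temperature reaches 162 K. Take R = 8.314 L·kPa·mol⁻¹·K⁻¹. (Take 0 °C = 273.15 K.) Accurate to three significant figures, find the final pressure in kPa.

P₄ ≈ 533 kPa

Convert: T₁ = 545.1 K.
Reversible adiabatic, γ = 1.67: T₂ = T₁·(V₁/V₂)^(γ−1) = 337.6 K; P₂ = P₁·(V₁/V₂)^γ = 627.2 kPa.
Isothermal, so P V is constant: T₃ = T₂; V₃ = V₂·(P₂/P₃) = 0.1305 L.
V constant ⇒ P ∝ T: V₄ = V₃; P₄ = P₃·(T₄/T₃) = 532.6 kPa.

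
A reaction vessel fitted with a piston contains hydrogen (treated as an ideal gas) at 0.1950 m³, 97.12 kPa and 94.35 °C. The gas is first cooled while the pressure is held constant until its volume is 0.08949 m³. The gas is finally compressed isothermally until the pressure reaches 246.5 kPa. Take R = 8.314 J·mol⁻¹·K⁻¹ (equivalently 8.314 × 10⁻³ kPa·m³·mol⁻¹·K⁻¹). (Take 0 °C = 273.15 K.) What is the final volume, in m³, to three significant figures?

Convert: T₁ = 367.5 K.
Isobaric, so V/T is constant: P₂ = P₁; T₂ = T₁·(V₂/V₁) = 168.7 K.
Isothermal, so P V is constant: T₃ = T₂; V₃ = V₂·(P₂/P₃) = 0.03526 m³.

V₃ ≈ 0.0353 m³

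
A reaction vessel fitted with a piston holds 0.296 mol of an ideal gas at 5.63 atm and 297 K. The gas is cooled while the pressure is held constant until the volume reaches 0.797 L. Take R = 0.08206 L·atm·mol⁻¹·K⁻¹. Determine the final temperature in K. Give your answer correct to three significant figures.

T₂ ≈ 185 K

From PV = nRT: V₁ = nRT₁/P₁ = 1.281 L.
P constant ⇒ V ∝ T: P₂ = P₁; T₂ = T₁·(V₂/V₁) = 184.7 K.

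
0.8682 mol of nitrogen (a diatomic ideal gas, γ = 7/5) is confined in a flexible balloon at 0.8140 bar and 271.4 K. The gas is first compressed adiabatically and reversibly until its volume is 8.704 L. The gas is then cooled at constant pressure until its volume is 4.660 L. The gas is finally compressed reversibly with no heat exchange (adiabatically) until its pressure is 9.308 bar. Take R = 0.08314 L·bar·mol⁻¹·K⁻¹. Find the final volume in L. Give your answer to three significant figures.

V₄ ≈ 2.26 L

From PV = nRT: V₁ = nRT₁/P₁ = 24.07 L.
Adiabatic (γ = 7/5), T V^(γ−1) and P V^γ constant: T₂ = T₁·(V₁/V₂)^(γ−1) = 407.7 K; P₂ = P₁·(V₁/V₂)^γ = 3.381 bar.
Isobaric, so V/T is constant: P₃ = P₂; T₃ = T₂·(V₃/V₂) = 218.3 K.
Adiabatic (γ = 7/5), T V^(γ−1) and P V^γ constant: T₄ = T₃·(P₄/P₃)^((γ−1)/γ) = 291.5 K; V₄ = V₃·(P₃/P₄)^(1/γ) = 2.260 L.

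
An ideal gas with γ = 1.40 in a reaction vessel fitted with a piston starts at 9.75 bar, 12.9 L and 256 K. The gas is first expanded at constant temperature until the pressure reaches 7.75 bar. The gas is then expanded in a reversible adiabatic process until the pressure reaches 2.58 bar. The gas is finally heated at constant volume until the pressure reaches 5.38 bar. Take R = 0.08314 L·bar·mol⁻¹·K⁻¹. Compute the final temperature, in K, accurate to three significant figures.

T₄ ≈ 390 K

Isothermal, so P V is constant: T₂ = T₁; V₂ = V₁·(P₁/P₂) = 16.23 L.
Adiabatic (γ = 1.40), T V^(γ−1) and P V^γ constant: T₃ = T₂·(P₃/P₂)^((γ−1)/γ) = 187.0 K; V₃ = V₂·(P₂/P₃)^(1/γ) = 35.60 L.
Isochoric, so P/T is constant: V₄ = V₃; T₄ = T₃·(P₄/P₃) = 389.9 K.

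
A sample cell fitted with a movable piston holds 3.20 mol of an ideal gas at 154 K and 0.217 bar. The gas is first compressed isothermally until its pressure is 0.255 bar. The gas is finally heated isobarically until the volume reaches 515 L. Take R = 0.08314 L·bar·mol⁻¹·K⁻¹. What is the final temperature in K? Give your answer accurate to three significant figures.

From PV = nRT: V₁ = nRT₁/P₁ = 188.8 L.
Isothermal, so P V is constant: T₂ = T₁; V₂ = V₁·(P₁/P₂) = 160.7 L.
Isobaric, so V/T is constant: P₃ = P₂; T₃ = T₂·(V₃/V₂) = 493.6 K.

T₃ ≈ 494 K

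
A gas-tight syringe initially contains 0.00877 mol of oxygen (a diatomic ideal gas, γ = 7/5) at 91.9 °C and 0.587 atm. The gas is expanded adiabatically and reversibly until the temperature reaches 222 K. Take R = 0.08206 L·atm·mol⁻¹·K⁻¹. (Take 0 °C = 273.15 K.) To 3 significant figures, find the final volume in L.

V₂ ≈ 1.55 L

Convert: T₁ = 365.0 K.
From PV = nRT: V₁ = nRT₁/P₁ = 0.4476 L.
Reversible adiabatic, γ = 7/5: P₂ = P₁·(T₂/T₁)^(γ/(γ−1)) = 0.1030 atm; V₂ = V₁·(T₁/T₂)^(1/(γ−1)) = 1.552 L.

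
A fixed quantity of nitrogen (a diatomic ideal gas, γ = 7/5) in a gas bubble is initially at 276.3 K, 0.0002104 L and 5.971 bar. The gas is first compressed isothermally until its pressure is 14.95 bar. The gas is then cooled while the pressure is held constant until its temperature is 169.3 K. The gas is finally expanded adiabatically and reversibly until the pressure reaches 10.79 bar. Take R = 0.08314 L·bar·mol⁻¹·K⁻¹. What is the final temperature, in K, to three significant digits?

T constant ⇒ Boyle's law P V = const: T₂ = T₁; V₂ = V₁·(P₁/P₂) = 8.403e-05 L.
P constant ⇒ V ∝ T: P₃ = P₂; V₃ = V₂·(T₃/T₂) = 5.149e-05 L.
Reversible adiabatic, γ = 7/5: T₄ = T₃·(P₄/P₃)^((γ−1)/γ) = 154.2 K; V₄ = V₃·(P₃/P₄)^(1/γ) = 6.500e-05 L.

T₄ ≈ 154 K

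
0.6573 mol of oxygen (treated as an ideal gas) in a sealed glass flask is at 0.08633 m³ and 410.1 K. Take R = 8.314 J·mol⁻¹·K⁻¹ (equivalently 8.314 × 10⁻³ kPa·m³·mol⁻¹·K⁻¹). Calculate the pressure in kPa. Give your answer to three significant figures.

P ≈ 26.0 kPa

PV = nRT ⇒ P = nRT/V = (0.6573 × 8.314 × 10⁻³ × 410.1) / 0.08633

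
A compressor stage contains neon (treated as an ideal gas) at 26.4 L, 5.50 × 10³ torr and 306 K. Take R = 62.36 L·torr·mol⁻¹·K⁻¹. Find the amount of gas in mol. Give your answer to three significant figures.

PV = nRT ⇒ n = PV/(RT) = (5.50e+03 × 26.4) / (62.36 × 306)

n ≈ 7.61 mol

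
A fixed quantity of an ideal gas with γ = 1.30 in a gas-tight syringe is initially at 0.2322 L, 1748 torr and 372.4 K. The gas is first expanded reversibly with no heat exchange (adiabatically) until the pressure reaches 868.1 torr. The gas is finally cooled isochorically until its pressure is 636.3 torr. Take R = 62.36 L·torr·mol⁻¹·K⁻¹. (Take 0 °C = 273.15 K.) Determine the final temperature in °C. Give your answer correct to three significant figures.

Reversible adiabatic, γ = 1.30: T₂ = T₁·(P₂/P₁)^((γ−1)/γ) = 316.9 K; V₂ = V₁·(P₁/P₂)^(1/γ) = 0.3978 L.
V constant ⇒ P ∝ T: V₃ = V₂; T₃ = T₂·(P₃/P₂) = 232.2 K.

T₃ ≈ -40.9 °C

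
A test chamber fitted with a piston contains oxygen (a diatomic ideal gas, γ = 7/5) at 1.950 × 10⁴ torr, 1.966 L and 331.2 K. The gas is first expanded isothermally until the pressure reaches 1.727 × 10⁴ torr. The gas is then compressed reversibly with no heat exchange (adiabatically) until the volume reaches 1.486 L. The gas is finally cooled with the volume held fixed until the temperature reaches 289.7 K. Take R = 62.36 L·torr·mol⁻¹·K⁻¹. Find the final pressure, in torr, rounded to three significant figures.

T constant ⇒ Boyle's law P V = const: T₂ = T₁; V₂ = V₁·(P₁/P₂) = 2.220 L.
Adiabatic (γ = 7/5), T V^(γ−1) and P V^γ constant: T₃ = T₂·(V₂/V₃)^(γ−1) = 388.9 K; P₃ = P₂·(V₂/V₃)^γ = 3.029e+04 torr.
Isochoric, so P/T is constant: V₄ = V₃; P₄ = P₃·(T₄/T₃) = 2.257e+04 torr.

P₄ ≈ 2.26e+04 torr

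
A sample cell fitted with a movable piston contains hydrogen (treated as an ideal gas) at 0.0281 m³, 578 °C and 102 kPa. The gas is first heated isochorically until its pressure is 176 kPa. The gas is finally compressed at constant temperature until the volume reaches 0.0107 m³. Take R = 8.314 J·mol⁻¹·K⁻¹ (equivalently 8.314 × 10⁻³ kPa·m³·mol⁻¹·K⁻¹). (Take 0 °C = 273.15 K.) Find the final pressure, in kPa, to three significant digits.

P₃ ≈ 462 kPa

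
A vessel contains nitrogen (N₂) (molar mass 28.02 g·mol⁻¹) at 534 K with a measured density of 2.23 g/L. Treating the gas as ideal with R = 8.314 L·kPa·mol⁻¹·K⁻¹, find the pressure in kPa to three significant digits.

ρ = PM/(RT) ⇒ P = ρRT/M = (2.23 × 8.314 × 534.0) / 28.02

P ≈ 353 kPa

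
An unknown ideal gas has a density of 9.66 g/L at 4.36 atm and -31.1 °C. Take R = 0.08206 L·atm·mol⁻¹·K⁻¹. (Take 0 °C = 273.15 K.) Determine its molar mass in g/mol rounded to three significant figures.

M ≈ 44.0 g/mol

ρ = PM/(RT) ⇒ M = ρRT/P = (9.66 × 0.08206 × 242.0) / 4.36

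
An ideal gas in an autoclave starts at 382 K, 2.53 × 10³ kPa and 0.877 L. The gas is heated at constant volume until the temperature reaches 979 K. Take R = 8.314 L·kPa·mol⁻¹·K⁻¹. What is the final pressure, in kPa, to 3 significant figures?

V constant ⇒ P ∝ T: V₂ = V₁; P₂ = P₁·(T₂/T₁) = 6484 kPa.

P₂ ≈ 6.48e+03 kPa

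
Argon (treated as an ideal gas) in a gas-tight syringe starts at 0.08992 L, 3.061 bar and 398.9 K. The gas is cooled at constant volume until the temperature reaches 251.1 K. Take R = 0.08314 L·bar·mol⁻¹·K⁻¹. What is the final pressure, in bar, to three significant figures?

P₂ ≈ 1.93 bar

Isochoric, so P/T is constant: V₂ = V₁; P₂ = P₁·(T₂/T₁) = 1.927 bar.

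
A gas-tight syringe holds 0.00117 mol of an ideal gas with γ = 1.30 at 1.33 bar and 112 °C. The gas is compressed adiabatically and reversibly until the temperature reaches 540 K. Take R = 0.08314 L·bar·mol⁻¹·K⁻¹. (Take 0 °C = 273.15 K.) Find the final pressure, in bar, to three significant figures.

P₂ ≈ 5.75 bar

Convert: T₁ = 385.1 K.
From PV = nRT: V₁ = nRT₁/P₁ = 0.02817 L.
Reversible adiabatic, γ = 1.30: P₂ = P₁·(T₂/T₁)^(γ/(γ−1)) = 5.752 bar; V₂ = V₁·(T₁/T₂)^(1/(γ−1)) = 0.009132 L.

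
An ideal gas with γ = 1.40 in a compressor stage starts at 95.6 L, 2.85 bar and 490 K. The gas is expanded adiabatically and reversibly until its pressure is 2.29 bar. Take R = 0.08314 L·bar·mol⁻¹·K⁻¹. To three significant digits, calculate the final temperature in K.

T₂ ≈ 460 K

Adiabatic (γ = 1.40), T V^(γ−1) and P V^γ constant: T₂ = T₁·(P₂/P₁)^((γ−1)/γ) = 460.3 K; V₂ = V₁·(P₁/P₂)^(1/γ) = 111.8 L.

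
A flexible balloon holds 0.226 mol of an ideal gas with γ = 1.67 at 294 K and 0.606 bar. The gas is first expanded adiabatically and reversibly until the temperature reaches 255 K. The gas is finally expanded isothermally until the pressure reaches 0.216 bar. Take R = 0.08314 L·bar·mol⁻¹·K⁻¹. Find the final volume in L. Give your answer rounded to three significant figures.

From PV = nRT: V₁ = nRT₁/P₁ = 9.116 L.
Reversible adiabatic, γ = 1.67: P₂ = P₁·(T₂/T₁)^(γ/(γ−1)) = 0.4250 bar; V₂ = V₁·(T₁/T₂)^(1/(γ−1)) = 11.27 L.
Isothermal, so P V is constant: T₃ = T₂; V₃ = V₂·(P₂/P₃) = 22.18 L.

V₃ ≈ 22.2 L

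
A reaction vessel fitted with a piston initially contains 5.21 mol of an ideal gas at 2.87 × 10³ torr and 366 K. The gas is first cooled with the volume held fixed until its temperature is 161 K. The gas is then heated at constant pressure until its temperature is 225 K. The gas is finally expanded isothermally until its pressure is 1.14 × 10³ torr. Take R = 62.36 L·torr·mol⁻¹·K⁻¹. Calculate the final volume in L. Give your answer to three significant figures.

V₄ ≈ 64.1 L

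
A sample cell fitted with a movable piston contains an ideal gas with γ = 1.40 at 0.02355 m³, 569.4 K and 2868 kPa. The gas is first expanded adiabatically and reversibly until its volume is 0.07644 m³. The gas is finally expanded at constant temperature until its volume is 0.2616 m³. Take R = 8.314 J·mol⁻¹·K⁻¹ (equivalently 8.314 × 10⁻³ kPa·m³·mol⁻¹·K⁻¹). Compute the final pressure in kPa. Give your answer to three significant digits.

P₃ ≈ 161 kPa

Adiabatic (γ = 1.40), T V^(γ−1) and P V^γ constant: T₂ = T₁·(V₁/V₂)^(γ−1) = 355.5 K; P₂ = P₁·(V₁/V₂)^γ = 551.7 kPa.
Isothermal, so P V is constant: T₃ = T₂; P₃ = P₂·(V₂/V₃) = 161.2 kPa.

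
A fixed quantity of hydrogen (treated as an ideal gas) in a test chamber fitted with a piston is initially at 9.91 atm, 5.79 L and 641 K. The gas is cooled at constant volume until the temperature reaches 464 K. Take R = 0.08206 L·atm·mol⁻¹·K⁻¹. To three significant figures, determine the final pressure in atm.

P₂ ≈ 7.17 atm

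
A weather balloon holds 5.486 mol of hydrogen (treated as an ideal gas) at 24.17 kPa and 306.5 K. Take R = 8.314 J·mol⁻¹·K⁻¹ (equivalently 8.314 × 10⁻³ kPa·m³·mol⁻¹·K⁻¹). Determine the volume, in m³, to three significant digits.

V ≈ 0.578 m³

PV = nRT ⇒ V = nRT/P = (5.486 × 8.314 × 10⁻³ × 306.5) / 24.17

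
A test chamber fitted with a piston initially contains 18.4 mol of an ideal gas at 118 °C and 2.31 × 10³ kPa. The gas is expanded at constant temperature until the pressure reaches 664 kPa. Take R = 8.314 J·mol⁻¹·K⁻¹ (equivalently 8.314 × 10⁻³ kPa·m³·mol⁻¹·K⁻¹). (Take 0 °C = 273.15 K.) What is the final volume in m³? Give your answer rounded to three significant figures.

Convert: T₁ = 391.1 K.
From PV = nRT: V₁ = nRT₁/P₁ = 0.02590 m³.
T constant ⇒ Boyle's law P V = const: T₂ = T₁; V₂ = V₁·(P₁/P₂) = 0.09012 m³.

V₂ ≈ 0.0901 m³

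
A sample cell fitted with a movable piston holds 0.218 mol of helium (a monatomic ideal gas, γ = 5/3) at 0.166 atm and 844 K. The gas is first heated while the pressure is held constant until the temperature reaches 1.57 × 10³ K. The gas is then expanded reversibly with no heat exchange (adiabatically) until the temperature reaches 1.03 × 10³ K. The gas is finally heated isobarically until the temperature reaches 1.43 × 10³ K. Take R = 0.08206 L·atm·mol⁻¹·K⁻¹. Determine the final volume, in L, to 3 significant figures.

From PV = nRT: V₁ = nRT₁/P₁ = 90.95 L.
P constant ⇒ V ∝ T: P₂ = P₁; V₂ = V₁·(T₂/T₁) = 169.2 L.
Adiabatic (γ = 5/3), T V^(γ−1) and P V^γ constant: P₃ = P₂·(T₃/T₂)^(γ/(γ−1)) = 0.05787 atm; V₃ = V₂·(T₂/T₃)^(1/(γ−1)) = 318.4 L.
Isobaric, so V/T is constant: P₄ = P₃; V₄ = V₃·(T₄/T₃) = 442.1 L.

V₄ ≈ 442 L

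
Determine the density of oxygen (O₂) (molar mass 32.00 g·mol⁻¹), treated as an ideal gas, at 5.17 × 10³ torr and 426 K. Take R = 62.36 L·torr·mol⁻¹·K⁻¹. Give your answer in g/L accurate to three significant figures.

ρ ≈ 6.23 g/L

ρ = PM/(RT) = (5.17e+03 × 32.00) / (62.36 × 426.0)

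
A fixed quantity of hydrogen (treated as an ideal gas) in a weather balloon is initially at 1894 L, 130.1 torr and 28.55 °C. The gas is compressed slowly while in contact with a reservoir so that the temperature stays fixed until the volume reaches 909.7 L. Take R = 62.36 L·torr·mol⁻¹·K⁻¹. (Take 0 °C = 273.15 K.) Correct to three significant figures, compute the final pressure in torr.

Convert: T₁ = 301.7 K.
T constant ⇒ Boyle's law P V = const: T₂ = T₁; P₂ = P₁·(V₁/V₂) = 270.9 torr.

P₂ ≈ 271 torr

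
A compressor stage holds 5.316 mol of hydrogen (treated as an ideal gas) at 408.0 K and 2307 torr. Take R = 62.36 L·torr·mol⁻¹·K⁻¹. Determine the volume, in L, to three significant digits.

PV = nRT ⇒ V = nRT/P = (5.316 × 62.36 × 408.0) / 2307

V ≈ 58.6 L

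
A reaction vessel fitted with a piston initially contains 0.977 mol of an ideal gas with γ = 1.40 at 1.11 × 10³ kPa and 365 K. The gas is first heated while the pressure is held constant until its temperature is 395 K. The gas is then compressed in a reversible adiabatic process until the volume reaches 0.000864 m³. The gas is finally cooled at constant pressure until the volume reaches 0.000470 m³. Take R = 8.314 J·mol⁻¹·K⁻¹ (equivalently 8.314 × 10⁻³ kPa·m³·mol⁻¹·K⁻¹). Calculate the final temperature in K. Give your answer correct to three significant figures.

T₄ ≈ 348 K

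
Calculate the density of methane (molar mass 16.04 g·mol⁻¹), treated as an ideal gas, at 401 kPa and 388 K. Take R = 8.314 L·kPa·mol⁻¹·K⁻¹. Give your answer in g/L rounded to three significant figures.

ρ = PM/(RT) = (401 × 16.04) / (8.314 × 388.0)

ρ ≈ 1.99 g/L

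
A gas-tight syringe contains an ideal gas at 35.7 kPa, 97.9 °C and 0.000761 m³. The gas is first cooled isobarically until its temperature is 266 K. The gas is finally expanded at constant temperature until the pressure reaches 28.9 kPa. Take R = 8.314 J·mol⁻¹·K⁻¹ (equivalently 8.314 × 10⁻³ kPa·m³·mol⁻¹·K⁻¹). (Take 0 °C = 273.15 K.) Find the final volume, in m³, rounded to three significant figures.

V₃ ≈ 0.000674 m³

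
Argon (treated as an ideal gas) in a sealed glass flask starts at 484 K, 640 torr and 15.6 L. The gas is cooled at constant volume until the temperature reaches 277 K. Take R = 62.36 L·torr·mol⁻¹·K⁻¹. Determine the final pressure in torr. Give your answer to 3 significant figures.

V constant ⇒ P ∝ T: V₂ = V₁; P₂ = P₁·(T₂/T₁) = 366.3 torr.

P₂ ≈ 366 torr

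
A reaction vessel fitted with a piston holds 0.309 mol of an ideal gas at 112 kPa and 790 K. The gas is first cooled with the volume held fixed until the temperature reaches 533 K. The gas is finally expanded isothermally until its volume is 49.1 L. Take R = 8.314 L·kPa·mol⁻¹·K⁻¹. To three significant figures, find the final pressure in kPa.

From PV = nRT: V₁ = nRT₁/P₁ = 18.12 L.
Isochoric, so P/T is constant: V₂ = V₁; P₂ = P₁·(T₂/T₁) = 75.56 kPa.
T constant ⇒ Boyle's law P V = const: T₃ = T₂; P₃ = P₂·(V₂/V₃) = 27.89 kPa.

P₃ ≈ 27.9 kPa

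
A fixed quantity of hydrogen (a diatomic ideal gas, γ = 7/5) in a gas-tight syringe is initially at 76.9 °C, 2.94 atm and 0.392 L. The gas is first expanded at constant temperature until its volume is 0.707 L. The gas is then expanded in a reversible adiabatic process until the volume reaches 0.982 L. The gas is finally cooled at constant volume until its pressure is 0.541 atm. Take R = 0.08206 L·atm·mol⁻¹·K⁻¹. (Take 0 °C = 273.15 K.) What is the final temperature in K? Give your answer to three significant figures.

Convert: T₁ = 350.0 K.
T constant ⇒ Boyle's law P V = const: T₂ = T₁; P₂ = P₁·(V₁/V₂) = 1.630 atm.
Adiabatic (γ = 7/5), T V^(γ−1) and P V^γ constant: T₃ = T₂·(V₂/V₃)^(γ−1) = 306.9 K; P₃ = P₂·(V₂/V₃)^γ = 1.029 atm.
Isochoric, so P/T is constant: V₄ = V₃; T₄ = T₃·(P₄/P₃) = 161.4 K.

T₄ ≈ 161 K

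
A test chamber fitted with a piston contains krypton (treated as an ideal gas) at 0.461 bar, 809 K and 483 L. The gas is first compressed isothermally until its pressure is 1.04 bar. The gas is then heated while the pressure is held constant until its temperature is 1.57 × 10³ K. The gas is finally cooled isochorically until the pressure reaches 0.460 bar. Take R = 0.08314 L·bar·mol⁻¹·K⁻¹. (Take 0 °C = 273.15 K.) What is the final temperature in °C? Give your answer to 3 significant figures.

Isothermal, so P V is constant: T₂ = T₁; V₂ = V₁·(P₁/P₂) = 214.1 L.
P constant ⇒ V ∝ T: P₃ = P₂; V₃ = V₂·(T₃/T₂) = 415.5 L.
V constant ⇒ P ∝ T: V₄ = V₃; T₄ = T₃·(P₄/P₃) = 694.4 K.

T₄ ≈ 421 °C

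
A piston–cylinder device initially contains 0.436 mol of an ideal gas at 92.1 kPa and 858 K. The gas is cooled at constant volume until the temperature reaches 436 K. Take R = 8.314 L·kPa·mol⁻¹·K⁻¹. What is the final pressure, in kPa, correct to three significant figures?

P₂ ≈ 46.8 kPa

From PV = nRT: V₁ = nRT₁/P₁ = 33.77 L.
Isochoric, so P/T is constant: V₂ = V₁; P₂ = P₁·(T₂/T₁) = 46.80 kPa.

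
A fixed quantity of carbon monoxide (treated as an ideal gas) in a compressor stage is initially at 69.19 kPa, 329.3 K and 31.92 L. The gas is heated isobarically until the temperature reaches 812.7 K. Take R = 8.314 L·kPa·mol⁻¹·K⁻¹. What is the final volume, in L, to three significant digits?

P constant ⇒ V ∝ T: P₂ = P₁; V₂ = V₁·(T₂/T₁) = 78.78 L.

V₂ ≈ 78.8 L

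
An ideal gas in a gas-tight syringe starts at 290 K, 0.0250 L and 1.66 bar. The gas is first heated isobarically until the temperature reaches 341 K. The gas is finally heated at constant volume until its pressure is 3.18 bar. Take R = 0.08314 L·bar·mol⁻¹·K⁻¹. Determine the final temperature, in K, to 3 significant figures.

P constant ⇒ V ∝ T: P₂ = P₁; V₂ = V₁·(T₂/T₁) = 0.02940 L.
V constant ⇒ P ∝ T: V₃ = V₂; T₃ = T₂·(P₃/P₂) = 653.2 K.

T₃ ≈ 653 K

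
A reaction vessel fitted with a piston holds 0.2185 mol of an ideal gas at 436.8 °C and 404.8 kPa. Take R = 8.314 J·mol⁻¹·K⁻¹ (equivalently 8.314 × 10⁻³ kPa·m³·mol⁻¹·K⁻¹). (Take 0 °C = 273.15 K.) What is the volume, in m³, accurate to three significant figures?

Convert: T = 709.95 K.
PV = nRT ⇒ V = nRT/P = (0.2185 × 8.314 × 10⁻³ × 709.95) / 404.8

V ≈ 0.00319 m³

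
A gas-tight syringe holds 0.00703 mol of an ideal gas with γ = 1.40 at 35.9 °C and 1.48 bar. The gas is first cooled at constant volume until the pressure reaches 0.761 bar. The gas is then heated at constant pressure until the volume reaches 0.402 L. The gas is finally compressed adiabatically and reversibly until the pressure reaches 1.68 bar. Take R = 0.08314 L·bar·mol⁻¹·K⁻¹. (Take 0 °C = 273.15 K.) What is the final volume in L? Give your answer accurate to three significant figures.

Convert: T₁ = 309.0 K.
From PV = nRT: V₁ = nRT₁/P₁ = 0.1220 L.
V constant ⇒ P ∝ T: V₂ = V₁; T₂ = T₁·(P₂/P₁) = 158.9 K.
Isobaric, so V/T is constant: P₃ = P₂; T₃ = T₂·(V₃/V₂) = 523.4 K.
Adiabatic (γ = 1.40), T V^(γ−1) and P V^γ constant: T₄ = T₃·(P₄/P₃)^((γ−1)/γ) = 656.3 K; V₄ = V₃·(P₃/P₄)^(1/γ) = 0.2283 L.

V₄ ≈ 0.228 L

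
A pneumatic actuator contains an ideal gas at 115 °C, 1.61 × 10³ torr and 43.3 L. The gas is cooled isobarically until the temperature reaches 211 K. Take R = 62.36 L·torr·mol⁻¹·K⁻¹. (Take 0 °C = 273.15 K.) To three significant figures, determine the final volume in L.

V₂ ≈ 23.5 L

Convert: T₁ = 388.1 K.
Isobaric, so V/T is constant: P₂ = P₁; V₂ = V₁·(T₂/T₁) = 23.54 L.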